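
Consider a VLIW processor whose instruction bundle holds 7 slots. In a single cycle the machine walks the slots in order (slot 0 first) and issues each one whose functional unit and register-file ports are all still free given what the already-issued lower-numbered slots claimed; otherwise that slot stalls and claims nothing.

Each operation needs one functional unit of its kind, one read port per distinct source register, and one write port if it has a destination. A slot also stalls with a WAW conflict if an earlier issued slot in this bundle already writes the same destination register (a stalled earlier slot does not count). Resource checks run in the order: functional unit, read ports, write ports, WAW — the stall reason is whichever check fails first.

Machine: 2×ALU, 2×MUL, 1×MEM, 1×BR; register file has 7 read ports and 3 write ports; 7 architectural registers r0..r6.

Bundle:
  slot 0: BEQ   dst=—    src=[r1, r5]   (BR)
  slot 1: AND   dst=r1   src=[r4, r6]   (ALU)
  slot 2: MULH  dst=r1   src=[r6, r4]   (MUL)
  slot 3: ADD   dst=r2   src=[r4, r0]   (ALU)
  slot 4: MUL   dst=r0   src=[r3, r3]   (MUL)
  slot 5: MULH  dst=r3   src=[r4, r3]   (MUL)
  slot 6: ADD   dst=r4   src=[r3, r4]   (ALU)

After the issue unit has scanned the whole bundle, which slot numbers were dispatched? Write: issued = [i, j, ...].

issued = [0, 1, 3, 4]

[0] BR needs rd=2 wr=0: ok; after: ALU=2 MUL=2 MEM=1 BR=0, R=5, W=3
[1] ALU needs rd=2 wr=1: ok; after: ALU=1 MUL=2 MEM=1 BR=0, R=3, W=2
[2] MUL needs rd=2 wr=1: WAW; after: ALU=1 MUL=2 MEM=1 BR=0, R=3, W=2
[3] ALU needs rd=2 wr=1: ok; after: ALU=0 MUL=2 MEM=1 BR=0, R=1, W=1
[4] MUL needs rd=1 wr=1: ok; after: ALU=0 MUL=1 MEM=1 BR=0, R=0, W=0
[5] MUL needs rd=2 wr=1: RD_PORT; after: ALU=0 MUL=1 MEM=1 BR=0, R=0, W=0
[6] ALU needs rd=2 wr=1: FU; after: ALU=0 MUL=1 MEM=1 BR=0, R=0, W=0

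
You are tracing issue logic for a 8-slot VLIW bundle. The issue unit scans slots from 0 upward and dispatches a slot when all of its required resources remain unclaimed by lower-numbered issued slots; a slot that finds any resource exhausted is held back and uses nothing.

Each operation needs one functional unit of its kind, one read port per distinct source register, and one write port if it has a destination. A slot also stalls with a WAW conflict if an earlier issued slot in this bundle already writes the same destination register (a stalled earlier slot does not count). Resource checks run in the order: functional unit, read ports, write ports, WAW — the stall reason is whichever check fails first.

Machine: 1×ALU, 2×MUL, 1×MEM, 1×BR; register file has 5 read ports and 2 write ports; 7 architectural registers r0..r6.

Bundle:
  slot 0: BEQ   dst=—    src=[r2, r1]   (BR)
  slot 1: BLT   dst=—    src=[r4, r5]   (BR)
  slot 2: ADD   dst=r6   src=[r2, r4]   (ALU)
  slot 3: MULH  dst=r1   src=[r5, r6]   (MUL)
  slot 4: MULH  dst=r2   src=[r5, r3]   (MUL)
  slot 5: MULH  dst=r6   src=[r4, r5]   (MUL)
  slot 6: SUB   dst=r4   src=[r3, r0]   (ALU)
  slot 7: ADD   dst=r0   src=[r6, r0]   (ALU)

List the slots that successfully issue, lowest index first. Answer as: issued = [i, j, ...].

  0. BR ⇒ go  {1A/2Mu/1Ld/0B | 3r 2w}
  1. BR ⇒ no(FU)  {1A/2Mu/1Ld/0B | 3r 2w}
  2. ALU→r6 ⇒ go  {0A/2Mu/1Ld/0B | 1r 1w}
  3. MUL→r1 ⇒ no(RD_PORT)  {0A/2Mu/1Ld/0B | 1r 1w}
  4. MUL→r2 ⇒ no(RD_PORT)  {0A/2Mu/1Ld/0B | 1r 1w}
  5. MUL→r6 ⇒ no(RD_PORT)  {0A/2Mu/1Ld/0B | 1r 1w}
  6. ALU→r4 ⇒ no(FU)  {0A/2Mu/1Ld/0B | 1r 1w}
  7. ALU→r0 ⇒ no(FU)  {0A/2Mu/1Ld/0B | 1r 1w}

issued = [0, 2]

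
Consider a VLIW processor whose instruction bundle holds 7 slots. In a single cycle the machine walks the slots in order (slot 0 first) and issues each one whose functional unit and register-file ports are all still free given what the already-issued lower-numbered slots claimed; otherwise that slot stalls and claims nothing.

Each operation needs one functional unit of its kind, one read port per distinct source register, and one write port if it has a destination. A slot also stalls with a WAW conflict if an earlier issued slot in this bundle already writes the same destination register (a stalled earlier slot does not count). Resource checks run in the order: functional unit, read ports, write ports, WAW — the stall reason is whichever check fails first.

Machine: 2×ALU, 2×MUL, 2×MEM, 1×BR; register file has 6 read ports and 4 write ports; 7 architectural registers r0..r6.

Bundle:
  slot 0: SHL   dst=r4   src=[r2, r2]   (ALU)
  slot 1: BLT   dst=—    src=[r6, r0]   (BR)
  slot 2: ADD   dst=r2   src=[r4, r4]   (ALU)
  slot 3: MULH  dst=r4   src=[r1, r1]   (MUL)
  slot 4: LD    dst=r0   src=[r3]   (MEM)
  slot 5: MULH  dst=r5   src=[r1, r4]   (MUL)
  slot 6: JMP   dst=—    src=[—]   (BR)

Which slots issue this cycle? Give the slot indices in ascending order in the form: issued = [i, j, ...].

issued = [0, 1, 2, 4]

slot 0 (ALU): ISSUE — free A1,Mu2,Ld2,B1 rp5 wp3
slot 1 (BR): ISSUE — free A1,Mu2,Ld2,B0 rp3 wp3
slot 2 (ALU): ISSUE — free A0,Mu2,Ld2,B0 rp2 wp2
slot 3 (MUL): stall WAW — free A0,Mu2,Ld2,B0 rp2 wp2
slot 4 (MEM): ISSUE — free A0,Mu2,Ld1,B0 rp1 wp1
slot 5 (MUL): stall RD_PORT — free A0,Mu2,Ld1,B0 rp1 wp1
slot 6 (BR): stall FU — free A0,Mu2,Ld1,B0 rp1 wp1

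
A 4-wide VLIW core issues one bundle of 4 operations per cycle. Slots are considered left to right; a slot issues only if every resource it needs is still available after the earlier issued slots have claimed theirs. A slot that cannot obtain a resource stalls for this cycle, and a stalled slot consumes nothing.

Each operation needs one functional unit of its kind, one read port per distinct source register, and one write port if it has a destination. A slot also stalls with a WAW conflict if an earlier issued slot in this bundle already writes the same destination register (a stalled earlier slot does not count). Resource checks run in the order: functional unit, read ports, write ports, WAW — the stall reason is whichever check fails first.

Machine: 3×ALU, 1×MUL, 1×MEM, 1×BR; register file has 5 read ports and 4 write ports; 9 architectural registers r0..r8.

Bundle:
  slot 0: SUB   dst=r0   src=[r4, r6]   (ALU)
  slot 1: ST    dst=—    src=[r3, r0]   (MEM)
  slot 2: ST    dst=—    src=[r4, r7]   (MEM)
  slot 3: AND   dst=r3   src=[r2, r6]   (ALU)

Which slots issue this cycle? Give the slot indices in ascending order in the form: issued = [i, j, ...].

issued = [0, 1]

(0) want 1×ALU +2rd +1wr — yes → AL2|MU1|ME1|BR1|rd3|wr3
(1) want 1×MEM +2rd +0wr — yes → AL2|MU1|ME0|BR1|rd1|wr3
(2) want 1×MEM +2rd +0wr — FU → AL2|MU1|ME0|BR1|rd1|wr3
(3) want 1×ALU +2rd +1wr — RD_PORT → AL2|MU1|ME0|BR1|rd1|wr3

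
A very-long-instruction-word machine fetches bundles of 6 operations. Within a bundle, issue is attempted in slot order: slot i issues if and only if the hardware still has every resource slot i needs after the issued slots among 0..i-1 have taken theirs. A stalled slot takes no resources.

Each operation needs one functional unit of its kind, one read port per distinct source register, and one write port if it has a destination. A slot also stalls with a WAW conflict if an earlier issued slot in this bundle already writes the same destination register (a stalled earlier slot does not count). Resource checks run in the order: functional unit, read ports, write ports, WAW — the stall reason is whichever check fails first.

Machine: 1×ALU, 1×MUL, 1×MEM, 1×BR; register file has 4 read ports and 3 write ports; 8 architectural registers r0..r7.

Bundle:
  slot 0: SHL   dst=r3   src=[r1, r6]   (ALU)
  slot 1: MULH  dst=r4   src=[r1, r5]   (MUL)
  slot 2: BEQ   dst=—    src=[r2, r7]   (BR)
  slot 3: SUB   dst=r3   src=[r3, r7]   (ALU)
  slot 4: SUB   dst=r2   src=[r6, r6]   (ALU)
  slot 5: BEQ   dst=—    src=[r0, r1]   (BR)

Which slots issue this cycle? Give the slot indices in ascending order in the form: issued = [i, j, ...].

[0] ALU needs rd=2 wr=1: ok; after: ALU=0 MUL=1 MEM=1 BR=1, R=2, W=2
[1] MUL needs rd=2 wr=1: ok; after: ALU=0 MUL=0 MEM=1 BR=1, R=0, W=1
[2] BR needs rd=2 wr=0: RD_PORT; after: ALU=0 MUL=0 MEM=1 BR=1, R=0, W=1
[3] ALU needs rd=2 wr=1: FU; after: ALU=0 MUL=0 MEM=1 BR=1, R=0, W=1
[4] ALU needs rd=1 wr=1: FU; after: ALU=0 MUL=0 MEM=1 BR=1, R=0, W=1
[5] BR needs rd=2 wr=0: RD_PORT; after: ALU=0 MUL=0 MEM=1 BR=1, R=0, W=1

issued = [0, 1]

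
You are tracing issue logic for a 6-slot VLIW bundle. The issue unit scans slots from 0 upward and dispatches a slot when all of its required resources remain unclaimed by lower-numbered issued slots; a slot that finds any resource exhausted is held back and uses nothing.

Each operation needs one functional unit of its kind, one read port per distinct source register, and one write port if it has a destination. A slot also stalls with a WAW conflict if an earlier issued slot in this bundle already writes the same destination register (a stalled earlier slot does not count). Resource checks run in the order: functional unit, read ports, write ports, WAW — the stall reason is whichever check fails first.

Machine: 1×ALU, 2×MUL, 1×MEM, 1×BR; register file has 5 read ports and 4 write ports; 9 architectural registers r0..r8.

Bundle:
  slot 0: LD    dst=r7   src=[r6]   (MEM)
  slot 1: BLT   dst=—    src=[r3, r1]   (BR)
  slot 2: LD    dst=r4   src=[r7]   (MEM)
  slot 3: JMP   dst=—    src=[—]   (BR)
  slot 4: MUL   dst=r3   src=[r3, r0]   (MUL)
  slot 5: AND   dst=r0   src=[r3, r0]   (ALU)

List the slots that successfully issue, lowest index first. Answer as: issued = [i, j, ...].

(0) want 1×MEM +1rd +1wr — yes → AL1|MU2|ME0|BR1|rd4|wr3
(1) want 1×BR +2rd +0wr — yes → AL1|MU2|ME0|BR0|rd2|wr3
(2) want 1×MEM +1rd +1wr — FU → AL1|MU2|ME0|BR0|rd2|wr3
(3) want 1×BR +0rd +0wr — FU → AL1|MU2|ME0|BR0|rd2|wr3
(4) want 1×MUL +2rd +1wr — yes → AL1|MU1|ME0|BR0|rd0|wr2
(5) want 1×ALU +2rd +1wr — RD_PORT → AL1|MU1|ME0|BR0|rd0|wr2

issued = [0, 1, 4]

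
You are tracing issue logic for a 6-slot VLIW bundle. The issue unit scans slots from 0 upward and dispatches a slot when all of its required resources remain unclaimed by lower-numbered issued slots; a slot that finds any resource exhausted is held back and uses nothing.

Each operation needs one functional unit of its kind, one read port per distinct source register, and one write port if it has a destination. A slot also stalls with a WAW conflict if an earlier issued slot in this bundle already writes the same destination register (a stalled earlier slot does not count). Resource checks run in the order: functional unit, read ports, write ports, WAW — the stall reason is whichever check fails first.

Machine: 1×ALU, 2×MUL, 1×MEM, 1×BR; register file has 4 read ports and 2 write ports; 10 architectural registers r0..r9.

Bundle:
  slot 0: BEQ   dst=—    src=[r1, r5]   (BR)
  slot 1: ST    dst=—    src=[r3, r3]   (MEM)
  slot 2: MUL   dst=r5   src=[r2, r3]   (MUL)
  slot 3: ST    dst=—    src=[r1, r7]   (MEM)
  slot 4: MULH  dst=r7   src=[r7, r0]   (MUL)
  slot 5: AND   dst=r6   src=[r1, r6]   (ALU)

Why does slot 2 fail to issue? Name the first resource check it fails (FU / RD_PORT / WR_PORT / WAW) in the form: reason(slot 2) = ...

reason(slot 2) = RD_PORT

(0) want 1×BR +2rd +0wr — yes → AL1|MU2|ME1|BR0|rd2|wr2
(1) want 1×MEM +1rd +0wr — yes → AL1|MU2|ME0|BR0|rd1|wr2
(2) want 1×MUL +2rd +1wr — RD_PORT → AL1|MU2|ME0|BR0|rd1|wr2
(3) want 1×MEM +2rd +0wr — FU → AL1|MU2|ME0|BR0|rd1|wr2
(4) want 1×MUL +2rd +1wr — RD_PORT → AL1|MU2|ME0|BR0|rd1|wr2
(5) want 1×ALU +2rd +1wr — RD_PORT → AL1|MU2|ME0|BR0|rd1|wr2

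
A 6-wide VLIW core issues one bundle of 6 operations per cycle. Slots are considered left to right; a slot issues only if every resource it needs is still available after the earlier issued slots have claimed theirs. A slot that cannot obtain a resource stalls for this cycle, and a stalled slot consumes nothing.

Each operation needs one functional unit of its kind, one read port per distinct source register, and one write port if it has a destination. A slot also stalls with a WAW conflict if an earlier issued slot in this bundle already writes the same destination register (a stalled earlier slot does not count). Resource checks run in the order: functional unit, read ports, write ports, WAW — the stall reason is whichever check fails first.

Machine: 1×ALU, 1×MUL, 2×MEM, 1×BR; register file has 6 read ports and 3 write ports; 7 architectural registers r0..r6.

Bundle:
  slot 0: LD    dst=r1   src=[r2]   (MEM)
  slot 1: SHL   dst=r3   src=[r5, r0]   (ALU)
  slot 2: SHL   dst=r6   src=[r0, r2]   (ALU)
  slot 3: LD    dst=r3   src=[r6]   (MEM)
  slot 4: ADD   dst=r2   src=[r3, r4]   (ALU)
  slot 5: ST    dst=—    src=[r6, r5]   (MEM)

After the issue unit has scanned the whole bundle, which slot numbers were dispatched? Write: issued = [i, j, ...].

issued = [0, 1, 5]

(0) want 1×MEM +1rd +1wr — yes → AL1|MU1|ME1|BR1|rd5|wr2
(1) want 1×ALU +2rd +1wr — yes → AL0|MU1|ME1|BR1|rd3|wr1
(2) want 1×ALU +2rd +1wr — FU → AL0|MU1|ME1|BR1|rd3|wr1
(3) want 1×MEM +1rd +1wr — WAW → AL0|MU1|ME1|BR1|rd3|wr1
(4) want 1×ALU +2rd +1wr — FU → AL0|MU1|ME1|BR1|rd3|wr1
(5) want 1×MEM +2rd +0wr — yes → AL0|MU1|ME0|BR1|rd1|wr1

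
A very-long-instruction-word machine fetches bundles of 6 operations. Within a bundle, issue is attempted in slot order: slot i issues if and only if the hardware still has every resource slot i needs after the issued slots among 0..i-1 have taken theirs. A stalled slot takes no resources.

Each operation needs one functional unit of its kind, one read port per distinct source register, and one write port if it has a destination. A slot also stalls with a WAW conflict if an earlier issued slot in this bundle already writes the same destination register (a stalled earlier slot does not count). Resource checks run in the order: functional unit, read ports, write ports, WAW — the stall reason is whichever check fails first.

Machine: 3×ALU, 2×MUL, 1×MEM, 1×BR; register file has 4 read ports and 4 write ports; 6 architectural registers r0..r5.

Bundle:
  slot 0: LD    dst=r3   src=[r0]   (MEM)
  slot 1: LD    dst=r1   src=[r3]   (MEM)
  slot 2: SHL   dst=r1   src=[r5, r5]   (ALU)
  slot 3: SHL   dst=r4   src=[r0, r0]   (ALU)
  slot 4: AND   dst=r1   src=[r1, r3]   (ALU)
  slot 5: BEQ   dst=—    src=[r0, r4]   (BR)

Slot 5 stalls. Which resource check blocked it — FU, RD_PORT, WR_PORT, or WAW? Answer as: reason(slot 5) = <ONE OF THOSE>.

(0) want 1×MEM +1rd +1wr — yes → AL3|MU2|ME0|BR1|rd3|wr3
(1) want 1×MEM +1rd +1wr — FU → AL3|MU2|ME0|BR1|rd3|wr3
(2) want 1×ALU +1rd +1wr — yes → AL2|MU2|ME0|BR1|rd2|wr2
(3) want 1×ALU +1rd +1wr — yes → AL1|MU2|ME0|BR1|rd1|wr1
(4) want 1×ALU +2rd +1wr — RD_PORT → AL1|MU2|ME0|BR1|rd1|wr1
(5) want 1×BR +2rd +0wr — RD_PORT → AL1|MU2|ME0|BR1|rd1|wr1

reason(slot 5) = RD_PORT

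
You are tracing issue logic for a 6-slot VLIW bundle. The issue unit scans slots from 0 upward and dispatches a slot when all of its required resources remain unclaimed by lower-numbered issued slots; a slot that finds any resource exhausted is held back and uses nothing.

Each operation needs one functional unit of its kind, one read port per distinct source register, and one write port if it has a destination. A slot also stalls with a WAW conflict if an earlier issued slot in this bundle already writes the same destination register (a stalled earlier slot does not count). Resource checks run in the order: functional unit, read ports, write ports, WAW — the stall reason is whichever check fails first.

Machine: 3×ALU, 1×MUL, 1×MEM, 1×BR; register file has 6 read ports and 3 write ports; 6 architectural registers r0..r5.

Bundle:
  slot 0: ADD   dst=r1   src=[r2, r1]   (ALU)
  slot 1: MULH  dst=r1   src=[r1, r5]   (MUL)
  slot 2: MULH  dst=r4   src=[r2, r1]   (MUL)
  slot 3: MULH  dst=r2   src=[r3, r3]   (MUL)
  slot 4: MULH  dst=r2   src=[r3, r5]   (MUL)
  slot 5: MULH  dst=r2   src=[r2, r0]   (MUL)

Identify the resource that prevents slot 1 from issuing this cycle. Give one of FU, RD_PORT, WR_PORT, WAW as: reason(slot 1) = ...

[0] ALU needs rd=2 wr=1: ok; after: ALU=2 MUL=1 MEM=1 BR=1, R=4, W=2
[1] MUL needs rd=2 wr=1: WAW; after: ALU=2 MUL=1 MEM=1 BR=1, R=4, W=2
[2] MUL needs rd=2 wr=1: ok; after: ALU=2 MUL=0 MEM=1 BR=1, R=2, W=1
[3] MUL needs rd=1 wr=1: FU; after: ALU=2 MUL=0 MEM=1 BR=1, R=2, W=1
[4] MUL needs rd=2 wr=1: FU; after: ALU=2 MUL=0 MEM=1 BR=1, R=2, W=1
[5] MUL needs rd=2 wr=1: FU; after: ALU=2 MUL=0 MEM=1 BR=1, R=2, W=1

reason(slot 1) = WAW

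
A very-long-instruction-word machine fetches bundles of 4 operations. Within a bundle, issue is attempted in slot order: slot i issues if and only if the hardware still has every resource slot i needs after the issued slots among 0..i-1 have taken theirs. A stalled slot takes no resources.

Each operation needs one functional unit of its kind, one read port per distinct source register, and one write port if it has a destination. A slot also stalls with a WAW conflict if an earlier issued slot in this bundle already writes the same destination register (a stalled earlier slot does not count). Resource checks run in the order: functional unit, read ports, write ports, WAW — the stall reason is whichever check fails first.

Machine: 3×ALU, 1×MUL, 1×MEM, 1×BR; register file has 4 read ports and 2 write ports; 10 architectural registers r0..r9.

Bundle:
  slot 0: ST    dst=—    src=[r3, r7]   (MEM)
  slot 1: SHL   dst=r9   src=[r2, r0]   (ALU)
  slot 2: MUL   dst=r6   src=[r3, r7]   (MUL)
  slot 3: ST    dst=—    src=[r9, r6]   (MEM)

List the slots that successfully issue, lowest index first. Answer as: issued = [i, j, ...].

slot 0 (MEM): ISSUE — free A3,Mu1,Ld0,B1 rp2 wp2
slot 1 (ALU): ISSUE — free A2,Mu1,Ld0,B1 rp0 wp1
slot 2 (MUL): stall RD_PORT — free A2,Mu1,Ld0,B1 rp0 wp1
slot 3 (MEM): stall FU — free A2,Mu1,Ld0,B1 rp0 wp1

issued = [0, 1]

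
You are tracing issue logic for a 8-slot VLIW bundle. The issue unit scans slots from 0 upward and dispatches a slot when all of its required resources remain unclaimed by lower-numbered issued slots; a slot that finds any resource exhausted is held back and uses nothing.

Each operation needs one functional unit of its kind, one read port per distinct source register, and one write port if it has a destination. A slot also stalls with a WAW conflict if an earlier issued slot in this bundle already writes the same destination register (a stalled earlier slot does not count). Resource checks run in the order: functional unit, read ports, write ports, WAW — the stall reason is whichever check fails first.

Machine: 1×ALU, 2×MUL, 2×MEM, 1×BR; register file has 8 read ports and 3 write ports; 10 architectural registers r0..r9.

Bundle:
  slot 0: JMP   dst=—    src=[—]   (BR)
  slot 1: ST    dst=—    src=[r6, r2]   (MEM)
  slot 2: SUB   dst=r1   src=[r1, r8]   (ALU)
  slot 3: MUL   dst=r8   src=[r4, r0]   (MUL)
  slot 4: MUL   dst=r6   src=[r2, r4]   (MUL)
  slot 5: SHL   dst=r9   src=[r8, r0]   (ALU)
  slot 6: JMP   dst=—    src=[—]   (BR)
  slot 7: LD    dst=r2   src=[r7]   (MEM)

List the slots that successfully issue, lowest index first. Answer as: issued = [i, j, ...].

issued = [0, 1, 2, 3, 4]

#0 BR src=- dispatched  <A:1 Mu:2 Ld:2 B:0 rd:8 wr:3>
#1 MEM src=r6,r2 dispatched  <A:1 Mu:2 Ld:1 B:0 rd:6 wr:3>
#2 ALU src=r1,r8 dispatched  <A:0 Mu:2 Ld:1 B:0 rd:4 wr:2>
#3 MUL src=r4,r0 dispatched  <A:0 Mu:1 Ld:1 B:0 rd:2 wr:1>
#4 MUL src=r2,r4 dispatched  <A:0 Mu:0 Ld:1 B:0 rd:0 wr:0>
#5 ALU src=r8,r0 held:FU  <A:0 Mu:0 Ld:1 B:0 rd:0 wr:0>
#6 BR src=- held:FU  <A:0 Mu:0 Ld:1 B:0 rd:0 wr:0>
#7 MEM src=r7 held:RD_PORT  <A:0 Mu:0 Ld:1 B:0 rd:0 wr:0>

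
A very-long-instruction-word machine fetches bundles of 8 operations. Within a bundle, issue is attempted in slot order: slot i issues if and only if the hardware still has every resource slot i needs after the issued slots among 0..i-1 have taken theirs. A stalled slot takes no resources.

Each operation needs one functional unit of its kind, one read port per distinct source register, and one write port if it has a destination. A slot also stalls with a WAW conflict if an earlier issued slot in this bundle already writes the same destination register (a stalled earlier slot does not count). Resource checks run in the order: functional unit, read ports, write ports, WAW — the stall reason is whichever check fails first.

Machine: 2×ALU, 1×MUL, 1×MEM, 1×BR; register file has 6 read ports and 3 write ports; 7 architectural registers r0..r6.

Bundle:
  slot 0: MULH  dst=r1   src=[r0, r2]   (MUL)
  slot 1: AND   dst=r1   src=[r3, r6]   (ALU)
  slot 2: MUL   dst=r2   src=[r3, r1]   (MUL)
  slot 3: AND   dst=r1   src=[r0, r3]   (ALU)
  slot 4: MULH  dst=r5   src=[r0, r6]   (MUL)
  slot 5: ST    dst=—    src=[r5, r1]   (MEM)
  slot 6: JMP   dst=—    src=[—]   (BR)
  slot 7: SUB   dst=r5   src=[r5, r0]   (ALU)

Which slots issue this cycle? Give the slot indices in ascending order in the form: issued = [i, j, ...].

issued = [0, 5, 6, 7]

[0] MUL needs rd=2 wr=1: ok; after: ALU=2 MUL=0 MEM=1 BR=1, R=4, W=2
[1] ALU needs rd=2 wr=1: WAW; after: ALU=2 MUL=0 MEM=1 BR=1, R=4, W=2
[2] MUL needs rd=2 wr=1: FU; after: ALU=2 MUL=0 MEM=1 BR=1, R=4, W=2
[3] ALU needs rd=2 wr=1: WAW; after: ALU=2 MUL=0 MEM=1 BR=1, R=4, W=2
[4] MUL needs rd=2 wr=1: FU; after: ALU=2 MUL=0 MEM=1 BR=1, R=4, W=2
[5] MEM needs rd=2 wr=0: ok; after: ALU=2 MUL=0 MEM=0 BR=1, R=2, W=2
[6] BR needs rd=0 wr=0: ok; after: ALU=2 MUL=0 MEM=0 BR=0, R=2, W=2
[7] ALU needs rd=2 wr=1: ok; after: ALU=1 MUL=0 MEM=0 BR=0, R=0, W=1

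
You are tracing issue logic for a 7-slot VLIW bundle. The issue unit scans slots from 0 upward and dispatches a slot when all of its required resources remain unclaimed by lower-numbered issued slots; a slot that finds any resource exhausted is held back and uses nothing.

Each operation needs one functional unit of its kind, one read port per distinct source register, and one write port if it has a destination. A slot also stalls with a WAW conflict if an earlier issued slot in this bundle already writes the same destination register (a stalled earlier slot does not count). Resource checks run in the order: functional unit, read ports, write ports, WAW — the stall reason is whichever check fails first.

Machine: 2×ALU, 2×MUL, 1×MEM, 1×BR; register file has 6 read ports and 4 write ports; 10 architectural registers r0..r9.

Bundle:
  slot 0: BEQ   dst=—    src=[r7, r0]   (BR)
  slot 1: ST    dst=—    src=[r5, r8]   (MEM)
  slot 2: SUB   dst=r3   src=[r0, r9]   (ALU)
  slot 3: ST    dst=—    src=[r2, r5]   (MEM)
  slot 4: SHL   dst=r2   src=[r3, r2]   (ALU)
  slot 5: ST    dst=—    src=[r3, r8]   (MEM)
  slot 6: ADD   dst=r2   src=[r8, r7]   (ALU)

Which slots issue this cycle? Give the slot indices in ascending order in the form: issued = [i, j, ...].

issued = [0, 1, 2]

  0. BR ⇒ go  {2A/2Mu/1Ld/0B | 4r 4w}
  1. MEM ⇒ go  {2A/2Mu/0Ld/0B | 2r 4w}
  2. ALU→r3 ⇒ go  {1A/2Mu/0Ld/0B | 0r 3w}
  3. MEM ⇒ no(FU)  {1A/2Mu/0Ld/0B | 0r 3w}
  4. ALU→r2 ⇒ no(RD_PORT)  {1A/2Mu/0Ld/0B | 0r 3w}
  5. MEM ⇒ no(FU)  {1A/2Mu/0Ld/0B | 0r 3w}
  6. ALU→r2 ⇒ no(RD_PORT)  {1A/2Mu/0Ld/0B | 0r 3w}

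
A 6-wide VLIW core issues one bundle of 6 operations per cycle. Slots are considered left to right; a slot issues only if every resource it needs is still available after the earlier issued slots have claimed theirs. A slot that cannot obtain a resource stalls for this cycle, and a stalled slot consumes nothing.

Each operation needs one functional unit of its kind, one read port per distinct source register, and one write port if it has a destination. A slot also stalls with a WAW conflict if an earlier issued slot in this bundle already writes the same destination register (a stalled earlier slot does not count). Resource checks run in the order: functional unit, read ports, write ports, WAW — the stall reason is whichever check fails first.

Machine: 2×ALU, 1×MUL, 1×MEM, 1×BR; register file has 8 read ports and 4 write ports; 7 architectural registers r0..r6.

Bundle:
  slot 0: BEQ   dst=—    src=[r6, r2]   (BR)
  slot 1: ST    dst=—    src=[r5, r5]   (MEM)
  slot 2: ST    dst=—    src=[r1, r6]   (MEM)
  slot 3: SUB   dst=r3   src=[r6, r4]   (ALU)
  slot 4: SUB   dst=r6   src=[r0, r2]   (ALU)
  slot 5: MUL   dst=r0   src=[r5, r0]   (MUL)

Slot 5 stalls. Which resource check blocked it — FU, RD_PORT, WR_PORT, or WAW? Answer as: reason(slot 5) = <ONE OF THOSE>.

reason(slot 5) = RD_PORT

slot 0 (BR): ISSUE — free A2,Mu1,Ld1,B0 rp6 wp4
slot 1 (MEM): ISSUE — free A2,Mu1,Ld0,B0 rp5 wp4
slot 2 (MEM): stall FU — free A2,Mu1,Ld0,B0 rp5 wp4
slot 3 (ALU): ISSUE — free A1,Mu1,Ld0,B0 rp3 wp3
slot 4 (ALU): ISSUE — free A0,Mu1,Ld0,B0 rp1 wp2
slot 5 (MUL): stall RD_PORT — free A0,Mu1,Ld0,B0 rp1 wp2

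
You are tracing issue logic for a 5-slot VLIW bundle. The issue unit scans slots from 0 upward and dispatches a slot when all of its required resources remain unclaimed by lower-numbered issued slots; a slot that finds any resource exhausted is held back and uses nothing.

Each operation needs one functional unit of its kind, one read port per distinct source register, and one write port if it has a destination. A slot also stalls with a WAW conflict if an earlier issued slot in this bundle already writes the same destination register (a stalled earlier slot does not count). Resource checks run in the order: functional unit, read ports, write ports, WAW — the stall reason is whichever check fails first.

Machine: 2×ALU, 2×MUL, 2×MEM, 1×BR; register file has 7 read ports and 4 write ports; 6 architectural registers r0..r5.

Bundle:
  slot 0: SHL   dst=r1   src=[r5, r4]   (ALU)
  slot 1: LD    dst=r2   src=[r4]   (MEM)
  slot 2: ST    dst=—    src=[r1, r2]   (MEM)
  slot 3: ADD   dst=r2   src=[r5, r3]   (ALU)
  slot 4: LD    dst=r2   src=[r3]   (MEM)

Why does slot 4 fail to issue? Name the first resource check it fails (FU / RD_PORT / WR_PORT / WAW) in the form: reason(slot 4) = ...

[0] ALU needs rd=2 wr=1: ok; after: ALU=1 MUL=2 MEM=2 BR=1, R=5, W=3
[1] MEM needs rd=1 wr=1: ok; after: ALU=1 MUL=2 MEM=1 BR=1, R=4, W=2
[2] MEM needs rd=2 wr=0: ok; after: ALU=1 MUL=2 MEM=0 BR=1, R=2, W=2
[3] ALU needs rd=2 wr=1: WAW; after: ALU=1 MUL=2 MEM=0 BR=1, R=2, W=2
[4] MEM needs rd=1 wr=1: FU; after: ALU=1 MUL=2 MEM=0 BR=1, R=2, W=2

reason(slot 4) = FU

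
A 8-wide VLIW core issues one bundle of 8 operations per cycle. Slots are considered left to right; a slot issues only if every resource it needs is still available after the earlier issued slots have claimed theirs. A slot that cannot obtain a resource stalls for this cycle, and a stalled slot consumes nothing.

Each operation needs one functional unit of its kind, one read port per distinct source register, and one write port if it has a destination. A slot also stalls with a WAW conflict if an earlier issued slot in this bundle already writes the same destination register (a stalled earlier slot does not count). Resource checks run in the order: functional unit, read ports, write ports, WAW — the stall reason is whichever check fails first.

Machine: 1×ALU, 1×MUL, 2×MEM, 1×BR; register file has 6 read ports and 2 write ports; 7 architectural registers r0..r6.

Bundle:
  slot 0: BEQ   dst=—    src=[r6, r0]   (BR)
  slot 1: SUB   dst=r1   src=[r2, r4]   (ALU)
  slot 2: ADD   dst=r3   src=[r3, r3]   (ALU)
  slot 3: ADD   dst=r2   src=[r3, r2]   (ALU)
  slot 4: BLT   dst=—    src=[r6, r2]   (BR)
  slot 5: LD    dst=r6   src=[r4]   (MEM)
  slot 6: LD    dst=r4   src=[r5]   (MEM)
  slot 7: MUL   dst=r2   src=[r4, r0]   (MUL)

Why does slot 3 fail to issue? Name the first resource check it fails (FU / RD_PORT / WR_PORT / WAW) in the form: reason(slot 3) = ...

reason(slot 3) = FU

[0] BR needs rd=2 wr=0: ok; after: ALU=1 MUL=1 MEM=2 BR=0, R=4, W=2
[1] ALU needs rd=2 wr=1: ok; after: ALU=0 MUL=1 MEM=2 BR=0, R=2, W=1
[2] ALU needs rd=1 wr=1: FU; after: ALU=0 MUL=1 MEM=2 BR=0, R=2, W=1
[3] ALU needs rd=2 wr=1: FU; after: ALU=0 MUL=1 MEM=2 BR=0, R=2, W=1
[4] BR needs rd=2 wr=0: FU; after: ALU=0 MUL=1 MEM=2 BR=0, R=2, W=1
[5] MEM needs rd=1 wr=1: ok; after: ALU=0 MUL=1 MEM=1 BR=0, R=1, W=0
[6] MEM needs rd=1 wr=1: WR_PORT; after: ALU=0 MUL=1 MEM=1 BR=0, R=1, W=0
[7] MUL needs rd=2 wr=1: RD_PORT; after: ALU=0 MUL=1 MEM=1 BR=0, R=1, W=0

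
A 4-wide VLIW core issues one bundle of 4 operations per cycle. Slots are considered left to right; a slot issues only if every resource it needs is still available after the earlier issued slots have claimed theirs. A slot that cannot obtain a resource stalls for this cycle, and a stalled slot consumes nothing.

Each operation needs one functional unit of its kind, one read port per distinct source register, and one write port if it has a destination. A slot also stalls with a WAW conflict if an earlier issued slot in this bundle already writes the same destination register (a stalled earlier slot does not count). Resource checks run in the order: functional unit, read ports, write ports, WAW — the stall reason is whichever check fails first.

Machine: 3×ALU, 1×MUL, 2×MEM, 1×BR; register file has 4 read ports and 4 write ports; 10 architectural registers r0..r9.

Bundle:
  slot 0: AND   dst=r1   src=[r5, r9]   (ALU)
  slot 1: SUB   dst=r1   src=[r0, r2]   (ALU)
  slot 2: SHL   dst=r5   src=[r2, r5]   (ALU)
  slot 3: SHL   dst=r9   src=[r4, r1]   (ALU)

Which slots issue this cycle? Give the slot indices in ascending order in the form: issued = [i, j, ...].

issued = [0, 2]

[0] ALU needs rd=2 wr=1: ok; after: ALU=2 MUL=1 MEM=2 BR=1, R=2, W=3
[1] ALU needs rd=2 wr=1: WAW; after: ALU=2 MUL=1 MEM=2 BR=1, R=2, W=3
[2] ALU needs rd=2 wr=1: ok; after: ALU=1 MUL=1 MEM=2 BR=1, R=0, W=2
[3] ALU needs rd=2 wr=1: RD_PORT; after: ALU=1 MUL=1 MEM=2 BR=1, R=0, W=2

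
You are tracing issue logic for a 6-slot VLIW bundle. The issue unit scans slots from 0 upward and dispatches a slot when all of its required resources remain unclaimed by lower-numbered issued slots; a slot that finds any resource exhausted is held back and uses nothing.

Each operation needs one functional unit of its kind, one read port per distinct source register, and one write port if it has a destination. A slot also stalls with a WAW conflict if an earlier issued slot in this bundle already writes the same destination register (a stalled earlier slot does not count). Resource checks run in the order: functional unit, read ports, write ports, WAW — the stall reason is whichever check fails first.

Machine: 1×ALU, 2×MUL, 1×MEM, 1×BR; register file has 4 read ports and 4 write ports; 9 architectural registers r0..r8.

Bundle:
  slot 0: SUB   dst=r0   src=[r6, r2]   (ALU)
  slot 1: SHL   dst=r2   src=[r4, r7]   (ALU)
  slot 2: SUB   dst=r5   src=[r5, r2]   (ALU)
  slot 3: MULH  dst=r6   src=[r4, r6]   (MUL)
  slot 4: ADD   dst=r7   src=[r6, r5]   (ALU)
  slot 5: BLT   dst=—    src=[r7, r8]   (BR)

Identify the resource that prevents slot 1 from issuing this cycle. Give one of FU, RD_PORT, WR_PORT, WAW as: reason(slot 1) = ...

  0. ALU→r0 ⇒ go  {0A/2Mu/1Ld/1B | 2r 3w}
  1. ALU→r2 ⇒ no(FU)  {0A/2Mu/1Ld/1B | 2r 3w}
  2. ALU→r5 ⇒ no(FU)  {0A/2Mu/1Ld/1B | 2r 3w}
  3. MUL→r6 ⇒ go  {0A/1Mu/1Ld/1B | 0r 2w}
  4. ALU→r7 ⇒ no(FU)  {0A/1Mu/1Ld/1B | 0r 2w}
  5. BR ⇒ no(RD_PORT)  {0A/1Mu/1Ld/1B | 0r 2w}

reason(slot 1) = FU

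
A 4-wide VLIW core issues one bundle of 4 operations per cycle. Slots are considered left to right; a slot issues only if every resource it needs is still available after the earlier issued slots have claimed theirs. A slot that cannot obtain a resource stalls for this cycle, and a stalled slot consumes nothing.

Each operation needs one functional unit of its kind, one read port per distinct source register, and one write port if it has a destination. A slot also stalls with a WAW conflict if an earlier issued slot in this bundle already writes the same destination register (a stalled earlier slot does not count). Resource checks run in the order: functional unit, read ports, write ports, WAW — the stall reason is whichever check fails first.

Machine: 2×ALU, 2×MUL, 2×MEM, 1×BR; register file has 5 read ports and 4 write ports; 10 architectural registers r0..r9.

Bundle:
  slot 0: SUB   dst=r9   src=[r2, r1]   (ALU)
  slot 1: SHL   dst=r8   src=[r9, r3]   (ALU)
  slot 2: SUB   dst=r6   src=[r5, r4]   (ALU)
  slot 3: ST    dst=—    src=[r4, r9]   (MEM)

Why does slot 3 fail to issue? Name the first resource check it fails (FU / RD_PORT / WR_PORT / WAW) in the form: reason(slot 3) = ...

  0. ALU→r9 ⇒ go  {1A/2Mu/2Ld/1B | 3r 3w}
  1. ALU→r8 ⇒ go  {0A/2Mu/2Ld/1B | 1r 2w}
  2. ALU→r6 ⇒ no(FU)  {0A/2Mu/2Ld/1B | 1r 2w}
  3. MEM ⇒ no(RD_PORT)  {0A/2Mu/2Ld/1B | 1r 2w}

reason(slot 3) = RD_PORT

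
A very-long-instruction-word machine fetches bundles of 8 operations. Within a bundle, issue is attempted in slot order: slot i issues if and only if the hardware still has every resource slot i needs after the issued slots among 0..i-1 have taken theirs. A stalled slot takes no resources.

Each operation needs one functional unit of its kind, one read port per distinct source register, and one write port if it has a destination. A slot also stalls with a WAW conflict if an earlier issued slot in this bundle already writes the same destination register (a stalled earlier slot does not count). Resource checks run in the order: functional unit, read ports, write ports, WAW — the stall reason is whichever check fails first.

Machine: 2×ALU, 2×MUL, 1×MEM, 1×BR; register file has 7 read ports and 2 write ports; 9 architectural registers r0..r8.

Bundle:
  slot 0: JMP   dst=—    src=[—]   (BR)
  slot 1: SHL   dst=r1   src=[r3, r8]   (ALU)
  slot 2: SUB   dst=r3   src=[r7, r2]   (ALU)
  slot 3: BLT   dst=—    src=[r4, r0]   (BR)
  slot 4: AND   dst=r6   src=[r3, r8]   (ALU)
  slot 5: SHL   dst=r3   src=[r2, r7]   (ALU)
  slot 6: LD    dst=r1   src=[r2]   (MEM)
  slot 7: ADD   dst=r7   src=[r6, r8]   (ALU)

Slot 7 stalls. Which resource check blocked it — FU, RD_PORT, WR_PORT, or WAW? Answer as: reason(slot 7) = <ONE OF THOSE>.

reason(slot 7) = FU

#0 BR src=- dispatched  <A:2 Mu:2 Ld:1 B:0 rd:7 wr:2>
#1 ALU src=r3,r8 dispatched  <A:1 Mu:2 Ld:1 B:0 rd:5 wr:1>
#2 ALU src=r7,r2 dispatched  <A:0 Mu:2 Ld:1 B:0 rd:3 wr:0>
#3 BR src=r4,r0 held:FU  <A:0 Mu:2 Ld:1 B:0 rd:3 wr:0>
#4 ALU src=r3,r8 held:FU  <A:0 Mu:2 Ld:1 B:0 rd:3 wr:0>
#5 ALU src=r2,r7 held:FU  <A:0 Mu:2 Ld:1 B:0 rd:3 wr:0>
#6 MEM src=r2 held:WR_PORT  <A:0 Mu:2 Ld:1 B:0 rd:3 wr:0>
#7 ALU src=r6,r8 held:FU  <A:0 Mu:2 Ld:1 B:0 rd:3 wr:0>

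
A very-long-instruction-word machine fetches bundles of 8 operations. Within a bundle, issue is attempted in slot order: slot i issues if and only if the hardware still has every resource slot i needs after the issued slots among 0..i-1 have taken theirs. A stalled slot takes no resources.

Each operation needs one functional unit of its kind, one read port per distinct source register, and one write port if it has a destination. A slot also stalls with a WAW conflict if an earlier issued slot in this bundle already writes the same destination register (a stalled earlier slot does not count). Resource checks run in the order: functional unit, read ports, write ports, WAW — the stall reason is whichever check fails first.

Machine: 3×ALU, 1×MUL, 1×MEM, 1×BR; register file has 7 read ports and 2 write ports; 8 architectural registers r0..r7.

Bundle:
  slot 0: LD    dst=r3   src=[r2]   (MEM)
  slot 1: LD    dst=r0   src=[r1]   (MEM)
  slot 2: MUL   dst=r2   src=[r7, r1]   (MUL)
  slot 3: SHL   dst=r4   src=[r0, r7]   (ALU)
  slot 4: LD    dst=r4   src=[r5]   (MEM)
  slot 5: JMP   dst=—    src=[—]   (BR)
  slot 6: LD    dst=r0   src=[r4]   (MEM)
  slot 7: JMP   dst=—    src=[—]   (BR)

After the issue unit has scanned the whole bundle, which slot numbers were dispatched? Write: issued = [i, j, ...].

issued = [0, 2, 5]

[0] MEM needs rd=1 wr=1: ok; after: ALU=3 MUL=1 MEM=0 BR=1, R=6, W=1
[1] MEM needs rd=1 wr=1: FU; after: ALU=3 MUL=1 MEM=0 BR=1, R=6, W=1
[2] MUL needs rd=2 wr=1: ok; after: ALU=3 MUL=0 MEM=0 BR=1, R=4, W=0
[3] ALU needs rd=2 wr=1: WR_PORT; after: ALU=3 MUL=0 MEM=0 BR=1, R=4, W=0
[4] MEM needs rd=1 wr=1: FU; after: ALU=3 MUL=0 MEM=0 BR=1, R=4, W=0
[5] BR needs rd=0 wr=0: ok; after: ALU=3 MUL=0 MEM=0 BR=0, R=4, W=0
[6] MEM needs rd=1 wr=1: FU; after: ALU=3 MUL=0 MEM=0 BR=0, R=4, W=0
[7] BR needs rd=0 wr=0: FU; after: ALU=3 MUL=0 MEM=0 BR=0, R=4, W=0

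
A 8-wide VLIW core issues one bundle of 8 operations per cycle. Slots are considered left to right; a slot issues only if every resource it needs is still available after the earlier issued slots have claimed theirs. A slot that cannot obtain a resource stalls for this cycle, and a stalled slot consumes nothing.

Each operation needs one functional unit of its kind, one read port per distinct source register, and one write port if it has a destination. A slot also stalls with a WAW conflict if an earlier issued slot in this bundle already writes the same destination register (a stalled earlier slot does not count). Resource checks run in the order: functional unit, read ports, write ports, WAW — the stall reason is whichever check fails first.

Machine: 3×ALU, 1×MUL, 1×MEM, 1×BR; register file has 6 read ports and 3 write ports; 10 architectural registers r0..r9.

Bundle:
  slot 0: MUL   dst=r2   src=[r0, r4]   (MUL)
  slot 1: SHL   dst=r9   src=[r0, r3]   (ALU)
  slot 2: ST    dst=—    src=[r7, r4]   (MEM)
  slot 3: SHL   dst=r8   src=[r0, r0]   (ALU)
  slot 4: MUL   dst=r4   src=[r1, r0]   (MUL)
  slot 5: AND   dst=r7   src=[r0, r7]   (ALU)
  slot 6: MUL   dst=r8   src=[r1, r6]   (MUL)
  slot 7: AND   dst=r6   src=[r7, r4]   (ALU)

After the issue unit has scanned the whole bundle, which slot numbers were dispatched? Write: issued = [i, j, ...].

[0] MUL needs rd=2 wr=1: ok; after: ALU=3 MUL=0 MEM=1 BR=1, R=4, W=2
[1] ALU needs rd=2 wr=1: ok; after: ALU=2 MUL=0 MEM=1 BR=1, R=2, W=1
[2] MEM needs rd=2 wr=0: ok; after: ALU=2 MUL=0 MEM=0 BR=1, R=0, W=1
[3] ALU needs rd=1 wr=1: RD_PORT; after: ALU=2 MUL=0 MEM=0 BR=1, R=0, W=1
[4] MUL needs rd=2 wr=1: FU; after: ALU=2 MUL=0 MEM=0 BR=1, R=0, W=1
[5] ALU needs rd=2 wr=1: RD_PORT; after: ALU=2 MUL=0 MEM=0 BR=1, R=0, W=1
[6] MUL needs rd=2 wr=1: FU; after: ALU=2 MUL=0 MEM=0 BR=1, R=0, W=1
[7] ALU needs rd=2 wr=1: RD_PORT; after: ALU=2 MUL=0 MEM=0 BR=1, R=0, W=1

issued = [0, 1, 2]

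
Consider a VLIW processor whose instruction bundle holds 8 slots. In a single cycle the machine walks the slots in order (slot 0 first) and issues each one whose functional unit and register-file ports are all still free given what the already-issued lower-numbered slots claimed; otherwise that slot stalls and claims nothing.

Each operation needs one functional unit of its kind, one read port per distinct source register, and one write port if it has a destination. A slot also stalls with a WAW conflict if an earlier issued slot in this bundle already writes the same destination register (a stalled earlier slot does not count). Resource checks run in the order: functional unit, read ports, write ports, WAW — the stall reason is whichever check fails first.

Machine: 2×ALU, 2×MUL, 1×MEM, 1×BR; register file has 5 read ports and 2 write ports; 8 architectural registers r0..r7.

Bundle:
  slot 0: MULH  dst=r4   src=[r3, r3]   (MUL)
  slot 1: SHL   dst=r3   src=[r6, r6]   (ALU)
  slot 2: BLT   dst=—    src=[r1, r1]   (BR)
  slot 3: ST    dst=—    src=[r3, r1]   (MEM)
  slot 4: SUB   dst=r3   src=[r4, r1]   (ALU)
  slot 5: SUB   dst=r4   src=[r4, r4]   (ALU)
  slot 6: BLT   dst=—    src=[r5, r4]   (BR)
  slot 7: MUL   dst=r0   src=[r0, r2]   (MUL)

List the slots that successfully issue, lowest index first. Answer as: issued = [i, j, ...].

issued = [0, 1, 2, 3]

  0. MUL→r4 ⇒ go  {2A/1Mu/1Ld/1B | 4r 1w}
  1. ALU→r3 ⇒ go  {1A/1Mu/1Ld/1B | 3r 0w}
  2. BR ⇒ go  {1A/1Mu/1Ld/0B | 2r 0w}
  3. MEM ⇒ go  {1A/1Mu/0Ld/0B | 0r 0w}
  4. ALU→r3 ⇒ no(RD_PORT)  {1A/1Mu/0Ld/0B | 0r 0w}
  5. ALU→r4 ⇒ no(RD_PORT)  {1A/1Mu/0Ld/0B | 0r 0w}
  6. BR ⇒ no(FU)  {1A/1Mu/0Ld/0B | 0r 0w}
  7. MUL→r0 ⇒ no(RD_PORT)  {1A/1Mu/0Ld/0B | 0r 0w}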